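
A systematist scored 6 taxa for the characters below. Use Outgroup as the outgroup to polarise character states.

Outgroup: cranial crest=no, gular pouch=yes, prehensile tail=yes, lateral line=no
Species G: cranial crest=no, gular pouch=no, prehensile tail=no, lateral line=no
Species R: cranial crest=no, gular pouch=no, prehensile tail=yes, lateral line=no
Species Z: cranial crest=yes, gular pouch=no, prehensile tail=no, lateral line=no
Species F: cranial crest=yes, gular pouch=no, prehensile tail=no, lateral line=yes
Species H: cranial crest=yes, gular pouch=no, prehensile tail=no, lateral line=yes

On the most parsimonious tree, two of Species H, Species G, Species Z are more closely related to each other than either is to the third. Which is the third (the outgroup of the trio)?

Species G

Character polarity is set by the outgroup: the derived state is whichever differs from the outgroup's state, so for gular pouch, prehensile tail the derived state is 'no', and for the remaining characters it is 'yes'.
Only Species F, Species H, and Species Z show the derived state 'yes' for cranial crest, supporting them as a clade.
gular pouch (derived state 'no') is shared by all ingroup taxa — unites the whole ingroup.
prehensile tail: derived state 'no' in Species F, Species G, Species H, and Species Z only — synapomorphy for {Species F, Species G, Species H, Species Z}.
lateral line (derived state 'yes') is shared by Species F and Species H — a synapomorphy uniting that clade.
Most parsimonious ingroup topology: ((Species G,(Species Z,(Species F,Species H))),Species R).
Species H and Species Z share a more recent common ancestor with each other than either does with Species G, so Species G is the least closely related of the three.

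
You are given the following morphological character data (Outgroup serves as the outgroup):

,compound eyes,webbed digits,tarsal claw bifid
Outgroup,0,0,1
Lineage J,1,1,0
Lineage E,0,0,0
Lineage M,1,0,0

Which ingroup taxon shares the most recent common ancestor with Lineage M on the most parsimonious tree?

Character polarity is set by the outgroup: the derived state is whichever differs from the outgroup's state, so for tarsal claw bifid the derived state is '0', and for the remaining characters it is '1'.
compound eyes: derived state '1' in Lineage J and Lineage M only — synapomorphy for {Lineage J, Lineage M}.
webbed digits: derived state '1' in Lineage J only — an autapomorphy, so it tells us nothing about relationships among taxa.
tarsal claw bifid (derived state '0') is shared by all ingroup taxa — unites the whole ingroup.
Most parsimonious ingroup topology: ((Lineage J,Lineage M),Lineage E).
Lineage M and Lineage J form a cherry on this tree, so they are sister taxa.

Lineage J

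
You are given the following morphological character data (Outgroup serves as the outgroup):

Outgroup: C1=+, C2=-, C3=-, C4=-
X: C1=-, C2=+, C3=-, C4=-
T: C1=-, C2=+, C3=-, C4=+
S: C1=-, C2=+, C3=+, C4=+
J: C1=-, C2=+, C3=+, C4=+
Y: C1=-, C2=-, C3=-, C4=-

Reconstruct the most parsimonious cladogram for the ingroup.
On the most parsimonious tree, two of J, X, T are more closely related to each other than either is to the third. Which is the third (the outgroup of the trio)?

Character polarity is set by the outgroup: the derived state is whichever differs from the outgroup's state, so for C1 the derived state is '-', and for the remaining characters it is '+'.
All ingroup taxa share the derived state '-' for C1; it defines the ingroup but does not resolve relationships within it.
C2 (derived state '+') is shared by J, S, T, and X — a synapomorphy uniting that clade.
C3 (derived state '+') is shared by J and S — a synapomorphy uniting that clade.
C4 (derived state '+') is shared by J, S, and T — a synapomorphy uniting that clade.
Most parsimonious ingroup topology: ((X,(T,(S,J))),Y).
J and T share a more recent common ancestor with each other than either does with X, so X is the least closely related of the three.

X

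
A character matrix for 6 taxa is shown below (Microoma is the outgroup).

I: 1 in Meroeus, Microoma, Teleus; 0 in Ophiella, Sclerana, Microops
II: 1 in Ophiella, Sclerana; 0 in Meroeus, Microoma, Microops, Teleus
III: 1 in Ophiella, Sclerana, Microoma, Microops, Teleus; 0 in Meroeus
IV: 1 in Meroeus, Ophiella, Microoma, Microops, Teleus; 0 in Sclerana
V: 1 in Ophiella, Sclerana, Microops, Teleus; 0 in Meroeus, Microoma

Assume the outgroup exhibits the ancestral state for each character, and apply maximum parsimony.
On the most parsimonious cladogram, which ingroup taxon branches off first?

Meroeus

Character polarity is set by the outgroup: the derived state is whichever differs from the outgroup's state, so for I, III, IV the derived state is '0', and for the remaining characters it is '1'.
I (derived state '0') is shared by Microops, Ophiella, and Sclerana — a synapomorphy uniting that clade.
II: derived state '1' in Ophiella and Sclerana only — synapomorphy for {Ophiella, Sclerana}.
III: derived state '0' in Meroeus only — an autapomorphy, so it tells us nothing about relationships among taxa.
IV: derived state '0' in Sclerana only — an autapomorphy, so it tells us nothing about relationships among taxa.
V (derived state '1') is shared by Microops, Ophiella, Sclerana, and Teleus — a synapomorphy uniting that clade.
Most parsimonious ingroup topology: (Meroeus,(Teleus,((Sclerana,Ophiella),Microops))).
Meroeus is sister to the clade containing all other ingroup taxa, so it is the earliest-diverging (most basal) ingroup lineage.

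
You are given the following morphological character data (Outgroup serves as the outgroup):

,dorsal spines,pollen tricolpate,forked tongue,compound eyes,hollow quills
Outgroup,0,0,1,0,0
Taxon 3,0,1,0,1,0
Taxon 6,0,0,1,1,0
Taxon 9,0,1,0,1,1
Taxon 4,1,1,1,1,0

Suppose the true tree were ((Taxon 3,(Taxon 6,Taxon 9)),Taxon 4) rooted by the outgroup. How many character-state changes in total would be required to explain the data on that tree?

Map each character onto ((Taxon 3,(Taxon 6,Taxon 9)),Taxon 4) (rooted by Outgroup) and count the minimum state changes it requires (Fitch parsimony):
dorsal spines: 1; pollen tricolpate: 2; forked tongue: 2; compound eyes: 1; hollow quills: 1.
Total tree length = 7.

7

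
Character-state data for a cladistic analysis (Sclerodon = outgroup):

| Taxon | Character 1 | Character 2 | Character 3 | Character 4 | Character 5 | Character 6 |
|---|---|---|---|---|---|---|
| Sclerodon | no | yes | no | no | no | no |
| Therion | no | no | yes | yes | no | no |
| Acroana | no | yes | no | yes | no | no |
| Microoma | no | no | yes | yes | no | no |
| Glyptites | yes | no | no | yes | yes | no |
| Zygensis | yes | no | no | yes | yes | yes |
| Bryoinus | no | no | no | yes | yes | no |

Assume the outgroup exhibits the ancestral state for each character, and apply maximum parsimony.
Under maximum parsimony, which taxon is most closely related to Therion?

Microoma

Character polarity is set by the outgroup: the derived state is whichever differs from the outgroup's state, so for Character 2 the derived state is 'no', and for the remaining characters it is 'yes'.
Only Glyptites and Zygensis show the derived state 'yes' for Character 1, supporting them as a clade.
Only Bryoinus, Glyptites, Microoma, Therion, and Zygensis show the derived state 'no' for Character 2, supporting them as a clade.
Only Microoma and Therion show the derived state 'yes' for Character 3, supporting them as a clade.
Character 4 (derived state 'yes') is shared by all ingroup taxa — unites the whole ingroup.
Character 5: derived state 'yes' in Bryoinus, Glyptites, and Zygensis only — synapomorphy for {Bryoinus, Glyptites, Zygensis}.
Character 6: derived state 'yes' in Zygensis only — an autapomorphy, so it tells us nothing about relationships among taxa.
Most parsimonious ingroup topology: (((Therion,Microoma),((Glyptites,Zygensis),Bryoinus)),Acroana).
Therion and Microoma form a cherry on this tree, so they are sister taxa.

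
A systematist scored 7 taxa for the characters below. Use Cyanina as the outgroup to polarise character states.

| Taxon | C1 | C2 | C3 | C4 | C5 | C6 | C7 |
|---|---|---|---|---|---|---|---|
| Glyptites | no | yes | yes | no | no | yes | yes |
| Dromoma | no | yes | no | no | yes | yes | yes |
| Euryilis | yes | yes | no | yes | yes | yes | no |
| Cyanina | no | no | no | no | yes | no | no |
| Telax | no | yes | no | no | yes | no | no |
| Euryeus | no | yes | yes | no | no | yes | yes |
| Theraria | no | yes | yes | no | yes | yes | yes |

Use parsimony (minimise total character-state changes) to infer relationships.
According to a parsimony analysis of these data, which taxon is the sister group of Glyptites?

Euryeus

Character polarity is set by the outgroup: the derived state is whichever differs from the outgroup's state, so for C5 the derived state is 'no', and for the remaining characters it is 'yes'.
C1 (derived state 'yes') is unique to Euryilis (autapomorphy; uninformative for grouping).
C2 (derived state 'yes') is shared by all ingroup taxa — unites the whole ingroup.
C3: derived state 'yes' in Euryeus, Glyptites, and Theraria only — synapomorphy for {Euryeus, Glyptites, Theraria}.
C4: derived state 'yes' in Euryilis only — an autapomorphy, so it tells us nothing about relationships among taxa.
C5: derived state 'no' in Euryeus and Glyptites only — synapomorphy for {Euryeus, Glyptites}.
C6: derived state 'yes' in Dromoma, Euryeus, Euryilis, Glyptites, and Theraria only — synapomorphy for {Dromoma, Euryeus, Euryilis, Glyptites, Theraria}.
Only Dromoma, Euryeus, Glyptites, and Theraria show the derived state 'yes' for C7, supporting them as a clade.
Most parsimonious ingroup topology: (((((Euryeus,Glyptites),Theraria),Dromoma),Euryilis),Telax).
Glyptites and Euryeus form a cherry on this tree, so they are sister taxa.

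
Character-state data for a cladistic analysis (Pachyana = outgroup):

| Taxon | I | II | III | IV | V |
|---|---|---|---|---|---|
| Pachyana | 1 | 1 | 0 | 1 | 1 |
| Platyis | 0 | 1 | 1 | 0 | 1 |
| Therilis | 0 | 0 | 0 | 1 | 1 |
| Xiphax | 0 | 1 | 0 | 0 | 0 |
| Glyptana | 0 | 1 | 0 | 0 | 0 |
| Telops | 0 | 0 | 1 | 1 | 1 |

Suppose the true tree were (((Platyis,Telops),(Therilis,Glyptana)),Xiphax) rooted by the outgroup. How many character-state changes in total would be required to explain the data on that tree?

Map each character onto (((Platyis,Telops),(Therilis,Glyptana)),Xiphax) (rooted by Pachyana) and count the minimum state changes it requires (Fitch parsimony):
I: 1; II: 2; III: 1; IV: 3; V: 2.
Total tree length = 9.

9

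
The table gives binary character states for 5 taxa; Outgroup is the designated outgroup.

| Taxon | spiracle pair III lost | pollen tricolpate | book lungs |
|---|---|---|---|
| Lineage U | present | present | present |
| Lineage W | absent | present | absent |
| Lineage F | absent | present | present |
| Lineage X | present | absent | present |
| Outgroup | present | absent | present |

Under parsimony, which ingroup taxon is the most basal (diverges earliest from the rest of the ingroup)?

Character polarity is set by the outgroup: the derived state is whichever differs from the outgroup's state, so for spiracle pair III lost, book lungs the derived state is 'absent', and for the remaining characters it is 'present'.
Only Lineage F and Lineage W show the derived state 'absent' for spiracle pair III lost, supporting them as a clade.
Only Lineage F, Lineage U, and Lineage W show the derived state 'present' for pollen tricolpate, supporting them as a clade.
book lungs (derived state 'absent') is unique to Lineage W (autapomorphy; uninformative for grouping).
Most parsimonious ingroup topology: (Lineage X,((Lineage W,Lineage F),Lineage U)).
Lineage X is sister to the clade containing all other ingroup taxa, so it is the earliest-diverging (most basal) ingroup lineage.

Lineage X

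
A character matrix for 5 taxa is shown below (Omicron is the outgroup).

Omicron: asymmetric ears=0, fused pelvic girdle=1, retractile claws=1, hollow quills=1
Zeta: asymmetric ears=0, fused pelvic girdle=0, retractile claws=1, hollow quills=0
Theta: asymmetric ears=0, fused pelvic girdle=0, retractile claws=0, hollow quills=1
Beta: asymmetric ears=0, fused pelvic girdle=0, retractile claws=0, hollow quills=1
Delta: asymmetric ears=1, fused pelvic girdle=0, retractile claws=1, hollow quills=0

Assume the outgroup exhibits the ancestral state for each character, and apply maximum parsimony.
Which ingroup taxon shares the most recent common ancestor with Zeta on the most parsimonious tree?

Delta

Character polarity is set by the outgroup: the derived state is whichever differs from the outgroup's state, so for fused pelvic girdle, retractile claws, hollow quills the derived state is '0', and for the remaining characters it is '1'.
asymmetric ears: derived state '1' in Delta only — an autapomorphy, so it tells us nothing about relationships among taxa.
All ingroup taxa share the derived state '0' for fused pelvic girdle; it defines the ingroup but does not resolve relationships within it.
Only Beta and Theta show the derived state '0' for retractile claws, supporting them as a clade.
hollow quills: derived state '0' in Delta and Zeta only — synapomorphy for {Delta, Zeta}.
Most parsimonious ingroup topology: ((Zeta,Delta),(Theta,Beta)).
Zeta and Delta form a cherry on this tree, so they are sister taxa.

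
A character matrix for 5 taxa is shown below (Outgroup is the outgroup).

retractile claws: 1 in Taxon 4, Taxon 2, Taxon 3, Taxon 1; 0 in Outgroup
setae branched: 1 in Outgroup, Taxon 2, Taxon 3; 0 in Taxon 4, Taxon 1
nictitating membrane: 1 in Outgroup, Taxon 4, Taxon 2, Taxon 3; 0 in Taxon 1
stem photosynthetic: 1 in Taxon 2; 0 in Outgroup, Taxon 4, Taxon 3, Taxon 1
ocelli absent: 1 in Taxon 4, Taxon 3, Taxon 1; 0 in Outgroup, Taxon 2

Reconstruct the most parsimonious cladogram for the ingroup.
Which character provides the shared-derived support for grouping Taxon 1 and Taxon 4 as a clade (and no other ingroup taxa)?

setae branched

Character polarity is set by the outgroup: the derived state is whichever differs from the outgroup's state, so for setae branched, nictitating membrane the derived state is '0', and for the remaining characters it is '1'.
retractile claws (derived state '1') is shared by all ingroup taxa — unites the whole ingroup.
setae branched: derived state '0' in Taxon 1 and Taxon 4 only — synapomorphy for {Taxon 1, Taxon 4}.
nictitating membrane: derived state '0' in Taxon 1 only — an autapomorphy, so it tells us nothing about relationships among taxa.
stem photosynthetic (derived state '1') is unique to Taxon 2 (autapomorphy; uninformative for grouping).
ocelli absent (derived state '1') is shared by Taxon 1, Taxon 3, and Taxon 4 — a synapomorphy uniting that clade.
Most parsimonious ingroup topology: (((Taxon 4,Taxon 1),Taxon 3),Taxon 2).
The clade {Taxon 1, Taxon 4} is supported by setae branched: its derived state '0' occurs in exactly those taxa and in no other taxon (including the outgroup).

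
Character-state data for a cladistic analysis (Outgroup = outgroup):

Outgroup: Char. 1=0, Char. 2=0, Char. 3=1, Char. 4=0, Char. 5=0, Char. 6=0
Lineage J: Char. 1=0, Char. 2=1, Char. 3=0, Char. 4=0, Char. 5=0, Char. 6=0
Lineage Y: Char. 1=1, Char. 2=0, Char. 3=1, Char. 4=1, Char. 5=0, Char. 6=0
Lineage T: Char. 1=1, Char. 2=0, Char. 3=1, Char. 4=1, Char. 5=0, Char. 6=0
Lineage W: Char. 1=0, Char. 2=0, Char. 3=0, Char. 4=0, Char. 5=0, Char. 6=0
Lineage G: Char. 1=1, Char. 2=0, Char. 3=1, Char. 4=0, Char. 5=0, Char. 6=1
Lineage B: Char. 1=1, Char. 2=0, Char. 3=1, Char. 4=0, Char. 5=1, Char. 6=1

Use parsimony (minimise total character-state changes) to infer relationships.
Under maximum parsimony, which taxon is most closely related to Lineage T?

Character polarity is set by the outgroup: the derived state is whichever differs from the outgroup's state, so for Char. 3 the derived state is '0', and for the remaining characters it is '1'.
Char. 1 (derived state '1') is shared by Lineage B, Lineage G, Lineage T, and Lineage Y — a synapomorphy uniting that clade.
Char. 2 (derived state '1') is unique to Lineage J (autapomorphy; uninformative for grouping).
Only Lineage J and Lineage W show the derived state '0' for Char. 3, supporting them as a clade.
Only Lineage T and Lineage Y show the derived state '1' for Char. 4, supporting them as a clade.
Char. 5 (derived state '1') is unique to Lineage B (autapomorphy; uninformative for grouping).
Only Lineage B and Lineage G show the derived state '1' for Char. 6, supporting them as a clade.
Most parsimonious ingroup topology: ((Lineage J,Lineage W),((Lineage Y,Lineage T),(Lineage G,Lineage B))).
Lineage T and Lineage Y form a cherry on this tree, so they are sister taxa.

Lineage Y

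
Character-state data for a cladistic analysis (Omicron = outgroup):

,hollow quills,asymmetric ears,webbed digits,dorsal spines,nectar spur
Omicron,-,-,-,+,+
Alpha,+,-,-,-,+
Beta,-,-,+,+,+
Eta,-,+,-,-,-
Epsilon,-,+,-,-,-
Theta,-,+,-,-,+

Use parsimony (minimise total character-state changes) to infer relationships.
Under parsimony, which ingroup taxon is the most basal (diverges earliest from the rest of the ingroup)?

Character polarity is set by the outgroup: the derived state is whichever differs from the outgroup's state, so for dorsal spines, nectar spur the derived state is '-', and for the remaining characters it is '+'.
hollow quills (derived state '+') is unique to Alpha (autapomorphy; uninformative for grouping).
asymmetric ears (derived state '+') is shared by Epsilon, Eta, and Theta — a synapomorphy uniting that clade.
webbed digits (derived state '+') is unique to Beta (autapomorphy; uninformative for grouping).
dorsal spines: derived state '-' in Alpha, Epsilon, Eta, and Theta only — synapomorphy for {Alpha, Epsilon, Eta, Theta}.
nectar spur: derived state '-' in Epsilon and Eta only — synapomorphy for {Epsilon, Eta}.
Most parsimonious ingroup topology: ((Alpha,((Eta,Epsilon),Theta)),Beta).
Beta is sister to the clade containing all other ingroup taxa, so it is the earliest-diverging (most basal) ingroup lineage.

Beta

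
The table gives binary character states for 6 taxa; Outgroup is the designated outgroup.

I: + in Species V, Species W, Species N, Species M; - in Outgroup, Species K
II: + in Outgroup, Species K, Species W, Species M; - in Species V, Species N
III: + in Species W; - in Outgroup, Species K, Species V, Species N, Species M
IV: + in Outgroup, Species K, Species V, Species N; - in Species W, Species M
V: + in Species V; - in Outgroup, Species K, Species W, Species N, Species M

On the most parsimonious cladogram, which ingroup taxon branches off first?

Character polarity is set by the outgroup: the derived state is whichever differs from the outgroup's state, so for II, IV the derived state is '-', and for the remaining characters it is '+'.
I (derived state '+') is shared by Species M, Species N, Species V, and Species W — a synapomorphy uniting that clade.
Only Species N and Species V show the derived state '-' for II, supporting them as a clade.
III (derived state '+') is unique to Species W (autapomorphy; uninformative for grouping).
IV: derived state '-' in Species M and Species W only — synapomorphy for {Species M, Species W}.
V: derived state '+' in Species V only — an autapomorphy, so it tells us nothing about relationships among taxa.
Most parsimonious ingroup topology: (Species K,((Species V,Species N),(Species W,Species M))).
Species K is sister to the clade containing all other ingroup taxa, so it is the earliest-diverging (most basal) ingroup lineage.

Species K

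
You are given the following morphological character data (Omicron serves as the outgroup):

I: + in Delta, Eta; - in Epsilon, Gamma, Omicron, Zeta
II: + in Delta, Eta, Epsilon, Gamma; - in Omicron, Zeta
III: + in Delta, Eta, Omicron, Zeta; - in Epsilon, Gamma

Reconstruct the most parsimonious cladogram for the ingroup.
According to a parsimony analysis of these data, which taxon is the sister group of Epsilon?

Character polarity is set by the outgroup: the derived state is whichever differs from the outgroup's state, so for III the derived state is '-', and for the remaining characters it is '+'.
I (derived state '+') is shared by Delta and Eta — a synapomorphy uniting that clade.
II (derived state '+') is shared by Delta, Epsilon, Eta, and Gamma — a synapomorphy uniting that clade.
Only Epsilon and Gamma show the derived state '-' for III, supporting them as a clade.
Most parsimonious ingroup topology: (((Delta,Eta),(Epsilon,Gamma)),Zeta).
Epsilon and Gamma form a cherry on this tree, so they are sister taxa.

Gamma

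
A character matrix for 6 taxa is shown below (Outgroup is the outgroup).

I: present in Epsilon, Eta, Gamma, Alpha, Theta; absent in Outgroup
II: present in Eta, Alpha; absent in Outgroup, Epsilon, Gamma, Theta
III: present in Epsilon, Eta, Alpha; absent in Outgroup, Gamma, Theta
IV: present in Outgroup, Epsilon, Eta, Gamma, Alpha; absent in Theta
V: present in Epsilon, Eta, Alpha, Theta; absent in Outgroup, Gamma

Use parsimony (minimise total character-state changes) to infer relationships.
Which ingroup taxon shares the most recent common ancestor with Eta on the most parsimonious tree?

Alpha

Character polarity is set by the outgroup: the derived state is whichever differs from the outgroup's state, so for IV the derived state is 'absent', and for the remaining characters it is 'present'.
All ingroup taxa share the derived state 'present' for I; it defines the ingroup but does not resolve relationships within it.
II (derived state 'present') is shared by Alpha and Eta — a synapomorphy uniting that clade.
III (derived state 'present') is shared by Alpha, Epsilon, and Eta — a synapomorphy uniting that clade.
IV (derived state 'absent') is unique to Theta (autapomorphy; uninformative for grouping).
V (derived state 'present') is shared by Alpha, Epsilon, Eta, and Theta — a synapomorphy uniting that clade.
Most parsimonious ingroup topology: (((Epsilon,(Eta,Alpha)),Theta),Gamma).
Eta and Alpha form a cherry on this tree, so they are sister taxa.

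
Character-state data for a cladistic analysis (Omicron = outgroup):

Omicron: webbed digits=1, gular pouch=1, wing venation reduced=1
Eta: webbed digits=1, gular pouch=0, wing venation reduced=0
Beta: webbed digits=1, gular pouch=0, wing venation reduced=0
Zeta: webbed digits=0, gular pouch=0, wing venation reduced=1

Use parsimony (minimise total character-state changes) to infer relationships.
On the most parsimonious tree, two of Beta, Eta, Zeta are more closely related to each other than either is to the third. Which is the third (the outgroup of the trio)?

The outgroup has state '1' for every character, so '0' is the derived state throughout.
webbed digits (derived state '0') is unique to Zeta (autapomorphy; uninformative for grouping).
gular pouch (derived state '0') is shared by all ingroup taxa — unites the whole ingroup.
wing venation reduced (derived state '0') is shared by Beta and Eta — a synapomorphy uniting that clade.
Most parsimonious ingroup topology: ((Eta,Beta),Zeta).
Beta and Eta share a more recent common ancestor with each other than either does with Zeta, so Zeta is the least closely related of the three.

Zeta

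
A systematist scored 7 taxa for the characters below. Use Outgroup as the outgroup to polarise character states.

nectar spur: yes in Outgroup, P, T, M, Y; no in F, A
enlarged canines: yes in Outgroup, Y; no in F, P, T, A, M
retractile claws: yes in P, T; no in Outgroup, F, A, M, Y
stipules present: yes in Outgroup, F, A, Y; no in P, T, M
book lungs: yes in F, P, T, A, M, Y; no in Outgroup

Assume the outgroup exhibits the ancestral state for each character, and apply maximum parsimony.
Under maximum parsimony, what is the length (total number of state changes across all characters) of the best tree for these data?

5

Character polarity is set by the outgroup: the derived state is whichever differs from the outgroup's state, so for nectar spur, enlarged canines, stipules present the derived state is 'no', and for the remaining characters it is 'yes'.
nectar spur (derived state 'no') is shared by A and F — a synapomorphy uniting that clade.
enlarged canines: derived state 'no' in A, F, M, P, and T only — synapomorphy for {A, F, M, P, T}.
Only P and T show the derived state 'yes' for retractile claws, supporting them as a clade.
Only M, P, and T show the derived state 'no' for stipules present, supporting them as a clade.
All ingroup taxa share the derived state 'yes' for book lungs; it defines the ingroup but does not resolve relationships within it.
Most parsimonious ingroup topology: (((F,A),((P,T),M)),Y).
Changes per character on this tree: nectar spur: 1; enlarged canines: 1; retractile claws: 1; stipules present: 1; book lungs: 1.
Total = 5.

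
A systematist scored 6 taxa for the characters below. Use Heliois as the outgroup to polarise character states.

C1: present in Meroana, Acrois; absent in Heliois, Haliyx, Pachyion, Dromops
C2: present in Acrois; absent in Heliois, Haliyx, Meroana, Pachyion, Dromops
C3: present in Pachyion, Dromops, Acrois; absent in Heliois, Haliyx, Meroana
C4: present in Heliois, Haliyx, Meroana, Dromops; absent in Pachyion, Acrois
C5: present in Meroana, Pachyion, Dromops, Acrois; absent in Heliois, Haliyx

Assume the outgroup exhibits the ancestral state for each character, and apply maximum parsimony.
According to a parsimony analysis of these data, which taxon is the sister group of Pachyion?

Acrois

Character polarity is set by the outgroup: the derived state is whichever differs from the outgroup's state, so for C4 the derived state is 'absent', and for the remaining characters it is 'present'.
C1 groups Acrois and Meroana, which is incompatible with the clades supported by the remaining characters; treating it as convergent (homoplasy) costs fewer steps than any alternative tree.
C2: derived state 'present' in Acrois only — an autapomorphy, so it tells us nothing about relationships among taxa.
C3: derived state 'present' in Acrois, Dromops, and Pachyion only — synapomorphy for {Acrois, Dromops, Pachyion}.
Only Acrois and Pachyion show the derived state 'absent' for C4, supporting them as a clade.
Only Acrois, Dromops, Meroana, and Pachyion show the derived state 'present' for C5, supporting them as a clade.
Most parsimonious ingroup topology: (Haliyx,(Meroana,((Pachyion,Acrois),Dromops))).
Pachyion and Acrois form a cherry on this tree, so they are sister taxa.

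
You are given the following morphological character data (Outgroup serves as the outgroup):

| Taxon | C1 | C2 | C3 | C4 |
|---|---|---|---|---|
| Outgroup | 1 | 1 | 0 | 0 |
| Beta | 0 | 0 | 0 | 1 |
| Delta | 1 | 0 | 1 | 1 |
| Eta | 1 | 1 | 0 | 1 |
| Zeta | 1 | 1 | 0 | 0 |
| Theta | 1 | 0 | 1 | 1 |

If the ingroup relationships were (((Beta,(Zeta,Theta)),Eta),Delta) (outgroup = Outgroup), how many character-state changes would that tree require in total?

8

Map each character onto (((Beta,(Zeta,Theta)),Eta),Delta) (rooted by Outgroup) and count the minimum state changes it requires (Fitch parsimony):
C1: 1; C2: 3; C3: 2; C4: 2.
Total tree length = 8.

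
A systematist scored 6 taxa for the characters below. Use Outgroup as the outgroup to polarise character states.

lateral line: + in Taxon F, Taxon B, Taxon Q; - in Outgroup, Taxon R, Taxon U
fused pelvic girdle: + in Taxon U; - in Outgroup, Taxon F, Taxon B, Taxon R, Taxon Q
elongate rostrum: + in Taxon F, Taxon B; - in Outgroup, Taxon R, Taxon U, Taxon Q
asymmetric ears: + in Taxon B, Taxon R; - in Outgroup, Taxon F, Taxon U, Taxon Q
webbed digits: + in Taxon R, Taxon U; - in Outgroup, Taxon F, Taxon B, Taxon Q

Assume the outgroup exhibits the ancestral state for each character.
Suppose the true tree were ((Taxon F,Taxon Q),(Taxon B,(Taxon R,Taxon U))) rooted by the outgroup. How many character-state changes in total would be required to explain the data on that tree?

Map each character onto ((Taxon F,Taxon Q),(Taxon B,(Taxon R,Taxon U))) (rooted by Outgroup) and count the minimum state changes it requires (Fitch parsimony):
lateral line: 2; fused pelvic girdle: 1; elongate rostrum: 2; asymmetric ears: 2; webbed digits: 1.
Total tree length = 8.

8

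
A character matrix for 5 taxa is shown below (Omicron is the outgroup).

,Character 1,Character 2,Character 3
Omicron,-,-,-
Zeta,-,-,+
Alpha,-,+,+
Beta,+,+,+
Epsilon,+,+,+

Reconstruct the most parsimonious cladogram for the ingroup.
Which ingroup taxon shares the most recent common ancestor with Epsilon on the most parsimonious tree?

The outgroup has state '-' for every character, so '+' is the derived state throughout.
Character 1: derived state '+' in Beta and Epsilon only — synapomorphy for {Beta, Epsilon}.
Character 2: derived state '+' in Alpha, Beta, and Epsilon only — synapomorphy for {Alpha, Beta, Epsilon}.
Character 3 (derived state '+') is shared by all ingroup taxa — unites the whole ingroup.
Most parsimonious ingroup topology: (Zeta,(Alpha,(Beta,Epsilon))).
Epsilon and Beta form a cherry on this tree, so they are sister taxa.

Beta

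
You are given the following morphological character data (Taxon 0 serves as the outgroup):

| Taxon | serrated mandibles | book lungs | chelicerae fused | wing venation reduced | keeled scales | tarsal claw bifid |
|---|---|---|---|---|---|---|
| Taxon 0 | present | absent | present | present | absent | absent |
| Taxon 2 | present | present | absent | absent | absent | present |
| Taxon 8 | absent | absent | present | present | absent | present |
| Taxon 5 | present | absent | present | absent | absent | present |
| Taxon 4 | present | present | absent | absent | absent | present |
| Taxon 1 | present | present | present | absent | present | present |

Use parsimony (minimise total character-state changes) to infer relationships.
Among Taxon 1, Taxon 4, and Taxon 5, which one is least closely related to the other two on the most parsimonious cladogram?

Character polarity is set by the outgroup: the derived state is whichever differs from the outgroup's state, so for serrated mandibles, chelicerae fused, wing venation reduced the derived state is 'absent', and for the remaining characters it is 'present'.
serrated mandibles: derived state 'absent' in Taxon 8 only — an autapomorphy, so it tells us nothing about relationships among taxa.
Only Taxon 1, Taxon 2, and Taxon 4 show the derived state 'present' for book lungs, supporting them as a clade.
chelicerae fused (derived state 'absent') is shared by Taxon 2 and Taxon 4 — a synapomorphy uniting that clade.
wing venation reduced (derived state 'absent') is shared by Taxon 1, Taxon 2, Taxon 4, and Taxon 5 — a synapomorphy uniting that clade.
keeled scales: derived state 'present' in Taxon 1 only — an autapomorphy, so it tells us nothing about relationships among taxa.
tarsal claw bifid (derived state 'present') is shared by all ingroup taxa — unites the whole ingroup.
Most parsimonious ingroup topology: ((((Taxon 2,Taxon 4),Taxon 1),Taxon 5),Taxon 8).
Taxon 1 and Taxon 4 share a more recent common ancestor with each other than either does with Taxon 5, so Taxon 5 is the least closely related of the three.

Taxon 5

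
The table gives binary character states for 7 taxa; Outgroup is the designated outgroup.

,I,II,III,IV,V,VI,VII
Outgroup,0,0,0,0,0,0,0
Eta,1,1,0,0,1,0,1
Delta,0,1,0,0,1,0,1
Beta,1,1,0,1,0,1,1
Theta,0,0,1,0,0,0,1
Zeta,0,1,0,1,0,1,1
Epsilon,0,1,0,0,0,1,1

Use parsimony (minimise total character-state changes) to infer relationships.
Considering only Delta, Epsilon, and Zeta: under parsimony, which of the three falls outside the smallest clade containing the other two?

Delta

The outgroup has state '0' for every character, so '1' is the derived state throughout.
I groups Beta and Eta, which is incompatible with the clades supported by the remaining characters; treating it as convergent (homoplasy) costs fewer steps than any alternative tree.
Only Beta, Delta, Epsilon, Eta, and Zeta show the derived state '1' for II, supporting them as a clade.
III: derived state '1' in Theta only — an autapomorphy, so it tells us nothing about relationships among taxa.
IV: derived state '1' in Beta and Zeta only — synapomorphy for {Beta, Zeta}.
Only Delta and Eta show the derived state '1' for V, supporting them as a clade.
VI: derived state '1' in Beta, Epsilon, and Zeta only — synapomorphy for {Beta, Epsilon, Zeta}.
All ingroup taxa share the derived state '1' for VII; it defines the ingroup but does not resolve relationships within it.
Most parsimonious ingroup topology: (((Eta,Delta),((Beta,Zeta),Epsilon)),Theta).
Zeta and Epsilon share a more recent common ancestor with each other than either does with Delta, so Delta is the least closely related of the three.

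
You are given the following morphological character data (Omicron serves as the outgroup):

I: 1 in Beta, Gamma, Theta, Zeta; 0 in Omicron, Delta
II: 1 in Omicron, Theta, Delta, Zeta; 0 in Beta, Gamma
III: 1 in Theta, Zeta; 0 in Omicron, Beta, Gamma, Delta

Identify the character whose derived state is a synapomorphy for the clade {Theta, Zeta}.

III

Character polarity is set by the outgroup: the derived state is whichever differs from the outgroup's state, so for II the derived state is '0', and for the remaining characters it is '1'.
I (derived state '1') is shared by Beta, Gamma, Theta, and Zeta — a synapomorphy uniting that clade.
II (derived state '0') is shared by Beta and Gamma — a synapomorphy uniting that clade.
III: derived state '1' in Theta and Zeta only — synapomorphy for {Theta, Zeta}.
Most parsimonious ingroup topology: (((Beta,Gamma),(Theta,Zeta)),Delta).
The clade {Theta, Zeta} is supported by III: its derived state '1' occurs in exactly those taxa and in no other taxon (including the outgroup).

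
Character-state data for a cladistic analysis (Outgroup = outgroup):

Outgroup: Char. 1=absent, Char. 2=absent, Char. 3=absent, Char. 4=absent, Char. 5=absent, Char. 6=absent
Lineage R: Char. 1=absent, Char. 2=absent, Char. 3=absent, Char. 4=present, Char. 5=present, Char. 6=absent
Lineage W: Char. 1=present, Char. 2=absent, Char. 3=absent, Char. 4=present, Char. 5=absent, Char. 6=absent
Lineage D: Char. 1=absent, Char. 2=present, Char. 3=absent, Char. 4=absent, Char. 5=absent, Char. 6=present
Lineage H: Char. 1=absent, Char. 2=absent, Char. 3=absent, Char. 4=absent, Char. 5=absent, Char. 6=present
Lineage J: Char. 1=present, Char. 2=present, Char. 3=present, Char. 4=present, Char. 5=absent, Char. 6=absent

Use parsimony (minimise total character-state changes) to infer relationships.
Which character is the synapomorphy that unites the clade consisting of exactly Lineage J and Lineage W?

Char. 1

The outgroup has state 'absent' for every character, so 'present' is the derived state throughout.
Only Lineage J and Lineage W show the derived state 'present' for Char. 1, supporting them as a clade.
Char. 2 (state 'present') occurs in Lineage D and Lineage J but conflicts with the nesting implied by the other characters — most parsimoniously interpreted as homoplasy.
Char. 3: derived state 'present' in Lineage J only — an autapomorphy, so it tells us nothing about relationships among taxa.
Only Lineage J, Lineage R, and Lineage W show the derived state 'present' for Char. 4, supporting them as a clade.
Char. 5 (derived state 'present') is unique to Lineage R (autapomorphy; uninformative for grouping).
Only Lineage D and Lineage H show the derived state 'present' for Char. 6, supporting them as a clade.
Most parsimonious ingroup topology: ((Lineage R,(Lineage W,Lineage J)),(Lineage D,Lineage H)).
The clade {Lineage J, Lineage W} is supported by Char. 1: its derived state 'present' occurs in exactly those taxa and in no other taxon (including the outgroup).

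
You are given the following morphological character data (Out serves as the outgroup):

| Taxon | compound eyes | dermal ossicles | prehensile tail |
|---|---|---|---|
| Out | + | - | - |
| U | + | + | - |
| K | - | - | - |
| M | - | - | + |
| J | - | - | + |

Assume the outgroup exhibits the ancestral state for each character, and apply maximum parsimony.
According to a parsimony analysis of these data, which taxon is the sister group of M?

J

Character polarity is set by the outgroup: the derived state is whichever differs from the outgroup's state, so for compound eyes the derived state is '-', and for the remaining characters it is '+'.
compound eyes: derived state '-' in J, K, and M only — synapomorphy for {J, K, M}.
dermal ossicles (derived state '+') is unique to U (autapomorphy; uninformative for grouping).
prehensile tail: derived state '+' in J and M only — synapomorphy for {J, M}.
Most parsimonious ingroup topology: (U,((J,M),K)).
M and J form a cherry on this tree, so they are sister taxa.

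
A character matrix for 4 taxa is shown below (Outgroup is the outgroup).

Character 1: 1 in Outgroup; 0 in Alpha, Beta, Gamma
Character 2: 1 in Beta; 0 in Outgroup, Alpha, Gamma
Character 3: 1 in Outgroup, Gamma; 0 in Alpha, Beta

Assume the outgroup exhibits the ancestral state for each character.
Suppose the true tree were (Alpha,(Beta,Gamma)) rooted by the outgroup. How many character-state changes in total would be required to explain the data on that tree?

Map each character onto (Alpha,(Beta,Gamma)) (rooted by Outgroup) and count the minimum state changes it requires (Fitch parsimony):
Character 1: 1; Character 2: 1; Character 3: 2.
Total tree length = 4.

4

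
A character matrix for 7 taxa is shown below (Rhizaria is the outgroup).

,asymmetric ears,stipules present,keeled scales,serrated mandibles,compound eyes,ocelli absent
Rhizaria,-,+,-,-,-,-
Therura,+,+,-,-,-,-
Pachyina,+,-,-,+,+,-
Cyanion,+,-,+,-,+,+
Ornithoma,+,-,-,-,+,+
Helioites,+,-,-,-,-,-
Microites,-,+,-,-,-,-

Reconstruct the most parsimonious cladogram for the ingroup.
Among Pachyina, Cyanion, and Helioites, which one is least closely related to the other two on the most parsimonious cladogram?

Character polarity is set by the outgroup: the derived state is whichever differs from the outgroup's state, so for stipules present the derived state is '-', and for the remaining characters it is '+'.
asymmetric ears: derived state '+' in Cyanion, Helioites, Ornithoma, Pachyina, and Therura only — synapomorphy for {Cyanion, Helioites, Ornithoma, Pachyina, Therura}.
stipules present (derived state '-') is shared by Cyanion, Helioites, Ornithoma, and Pachyina — a synapomorphy uniting that clade.
keeled scales: derived state '+' in Cyanion only — an autapomorphy, so it tells us nothing about relationships among taxa.
serrated mandibles: derived state '+' in Pachyina only — an autapomorphy, so it tells us nothing about relationships among taxa.
Only Cyanion, Ornithoma, and Pachyina show the derived state '+' for compound eyes, supporting them as a clade.
ocelli absent: derived state '+' in Cyanion and Ornithoma only — synapomorphy for {Cyanion, Ornithoma}.
Most parsimonious ingroup topology: ((Therura,((Pachyina,(Cyanion,Ornithoma)),Helioites)),Microites).
Pachyina and Cyanion share a more recent common ancestor with each other than either does with Helioites, so Helioites is the least closely related of the three.

Helioites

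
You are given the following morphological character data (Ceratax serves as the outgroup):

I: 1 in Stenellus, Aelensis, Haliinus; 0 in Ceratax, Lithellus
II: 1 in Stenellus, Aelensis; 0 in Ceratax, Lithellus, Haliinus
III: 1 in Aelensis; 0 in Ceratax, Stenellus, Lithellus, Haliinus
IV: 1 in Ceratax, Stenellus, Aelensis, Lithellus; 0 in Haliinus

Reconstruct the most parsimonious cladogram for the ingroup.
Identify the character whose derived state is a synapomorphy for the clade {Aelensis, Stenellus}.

II

Character polarity is set by the outgroup: the derived state is whichever differs from the outgroup's state, so for IV the derived state is '0', and for the remaining characters it is '1'.
I (derived state '1') is shared by Aelensis, Haliinus, and Stenellus — a synapomorphy uniting that clade.
II (derived state '1') is shared by Aelensis and Stenellus — a synapomorphy uniting that clade.
III: derived state '1' in Aelensis only — an autapomorphy, so it tells us nothing about relationships among taxa.
IV (derived state '0') is unique to Haliinus (autapomorphy; uninformative for grouping).
Most parsimonious ingroup topology: (((Stenellus,Aelensis),Haliinus),Lithellus).
The clade {Aelensis, Stenellus} is supported by II: its derived state '1' occurs in exactly those taxa and in no other taxon (including the outgroup).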